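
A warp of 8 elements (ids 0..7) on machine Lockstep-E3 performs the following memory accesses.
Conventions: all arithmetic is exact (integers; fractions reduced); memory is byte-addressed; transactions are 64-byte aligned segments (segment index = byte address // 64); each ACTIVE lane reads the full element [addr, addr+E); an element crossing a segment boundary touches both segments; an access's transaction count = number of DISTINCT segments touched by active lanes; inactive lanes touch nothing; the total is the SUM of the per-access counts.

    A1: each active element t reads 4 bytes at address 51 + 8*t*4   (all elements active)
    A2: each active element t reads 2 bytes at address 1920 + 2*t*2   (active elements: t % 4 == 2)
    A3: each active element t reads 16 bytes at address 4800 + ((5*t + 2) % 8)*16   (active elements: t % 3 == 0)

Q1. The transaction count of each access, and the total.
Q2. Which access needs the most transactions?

A1: 5 transactions
A2: 1 transaction
A3: 1 transaction

Answer: 5,1,1; total 7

Answer: A1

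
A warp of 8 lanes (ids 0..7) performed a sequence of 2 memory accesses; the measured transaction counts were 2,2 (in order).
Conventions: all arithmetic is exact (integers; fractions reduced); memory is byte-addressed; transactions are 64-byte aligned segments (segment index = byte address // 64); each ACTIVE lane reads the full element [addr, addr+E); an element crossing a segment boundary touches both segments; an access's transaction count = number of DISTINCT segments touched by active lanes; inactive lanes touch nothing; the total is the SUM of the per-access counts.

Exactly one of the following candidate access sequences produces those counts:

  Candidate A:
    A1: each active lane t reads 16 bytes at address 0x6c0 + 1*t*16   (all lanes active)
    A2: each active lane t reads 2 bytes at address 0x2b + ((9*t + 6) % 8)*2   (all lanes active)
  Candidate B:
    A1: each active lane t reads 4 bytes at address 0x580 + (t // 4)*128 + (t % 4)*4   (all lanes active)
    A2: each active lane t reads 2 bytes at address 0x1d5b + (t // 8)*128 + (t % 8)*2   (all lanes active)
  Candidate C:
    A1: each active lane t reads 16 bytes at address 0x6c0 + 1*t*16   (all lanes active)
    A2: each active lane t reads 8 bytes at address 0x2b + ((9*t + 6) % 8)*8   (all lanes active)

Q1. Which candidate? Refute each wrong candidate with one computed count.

A: A2 gives 1 transaction, not 2
B: A2 gives 1 transaction, not 2
C: all counts match (2,2)

Answer: C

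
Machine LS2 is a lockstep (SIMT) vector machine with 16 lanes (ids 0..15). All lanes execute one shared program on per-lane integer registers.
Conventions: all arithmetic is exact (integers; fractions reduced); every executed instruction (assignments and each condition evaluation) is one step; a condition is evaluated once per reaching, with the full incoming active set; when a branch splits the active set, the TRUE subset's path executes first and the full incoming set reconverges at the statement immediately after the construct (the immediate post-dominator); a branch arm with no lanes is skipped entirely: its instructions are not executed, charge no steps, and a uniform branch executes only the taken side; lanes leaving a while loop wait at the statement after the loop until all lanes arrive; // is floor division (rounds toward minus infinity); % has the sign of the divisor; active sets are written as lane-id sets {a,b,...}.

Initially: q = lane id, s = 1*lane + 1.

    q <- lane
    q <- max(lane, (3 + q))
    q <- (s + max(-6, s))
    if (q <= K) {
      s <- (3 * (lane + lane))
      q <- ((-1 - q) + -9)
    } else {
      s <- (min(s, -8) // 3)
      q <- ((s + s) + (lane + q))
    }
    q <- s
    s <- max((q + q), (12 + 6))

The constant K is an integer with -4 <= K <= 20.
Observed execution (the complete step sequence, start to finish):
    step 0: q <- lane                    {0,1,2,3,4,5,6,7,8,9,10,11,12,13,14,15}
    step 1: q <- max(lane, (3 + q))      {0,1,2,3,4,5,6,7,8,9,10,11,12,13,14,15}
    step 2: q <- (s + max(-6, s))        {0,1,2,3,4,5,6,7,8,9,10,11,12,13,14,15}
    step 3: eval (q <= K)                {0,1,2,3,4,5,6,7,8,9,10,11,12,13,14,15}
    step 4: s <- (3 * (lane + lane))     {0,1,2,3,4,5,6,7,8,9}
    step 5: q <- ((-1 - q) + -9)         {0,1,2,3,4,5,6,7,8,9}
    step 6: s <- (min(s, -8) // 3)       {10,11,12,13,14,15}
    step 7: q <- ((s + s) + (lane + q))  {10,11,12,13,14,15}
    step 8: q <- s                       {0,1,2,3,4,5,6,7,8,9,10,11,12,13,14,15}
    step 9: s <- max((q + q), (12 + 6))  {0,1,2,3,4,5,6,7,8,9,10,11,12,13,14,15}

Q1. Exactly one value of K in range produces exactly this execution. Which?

Answer: K = 20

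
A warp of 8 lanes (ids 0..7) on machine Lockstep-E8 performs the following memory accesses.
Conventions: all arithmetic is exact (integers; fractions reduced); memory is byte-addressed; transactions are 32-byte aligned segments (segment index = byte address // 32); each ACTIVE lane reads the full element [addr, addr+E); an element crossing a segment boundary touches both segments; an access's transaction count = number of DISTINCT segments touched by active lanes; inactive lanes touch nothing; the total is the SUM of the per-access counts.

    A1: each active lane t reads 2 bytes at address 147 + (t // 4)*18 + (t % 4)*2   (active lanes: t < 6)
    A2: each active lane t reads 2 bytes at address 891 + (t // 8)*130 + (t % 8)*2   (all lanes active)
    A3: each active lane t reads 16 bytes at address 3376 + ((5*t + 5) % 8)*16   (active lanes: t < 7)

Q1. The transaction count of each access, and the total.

A1: 2 transactions
A2: 2 transactions
A3: 4 transactions

Answer: 2,2,4; total 8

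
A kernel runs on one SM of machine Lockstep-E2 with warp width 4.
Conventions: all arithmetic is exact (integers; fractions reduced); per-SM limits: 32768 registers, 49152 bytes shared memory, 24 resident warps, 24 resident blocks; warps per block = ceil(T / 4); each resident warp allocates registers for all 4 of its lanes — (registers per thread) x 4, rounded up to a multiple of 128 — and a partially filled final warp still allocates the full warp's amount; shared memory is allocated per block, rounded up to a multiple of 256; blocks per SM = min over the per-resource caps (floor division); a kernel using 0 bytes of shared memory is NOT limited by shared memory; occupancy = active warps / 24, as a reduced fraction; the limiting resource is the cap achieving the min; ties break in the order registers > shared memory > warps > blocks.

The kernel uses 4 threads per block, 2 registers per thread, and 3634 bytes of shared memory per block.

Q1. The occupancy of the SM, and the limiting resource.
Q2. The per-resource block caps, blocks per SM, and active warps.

Answer: occupancy 1/2, limited by shared memory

registers: 256 blocks
shared memory: 12 blocks
warps: 24 blocks
blocks: 24 blocks

Answer: 12 blocks, 12 active warps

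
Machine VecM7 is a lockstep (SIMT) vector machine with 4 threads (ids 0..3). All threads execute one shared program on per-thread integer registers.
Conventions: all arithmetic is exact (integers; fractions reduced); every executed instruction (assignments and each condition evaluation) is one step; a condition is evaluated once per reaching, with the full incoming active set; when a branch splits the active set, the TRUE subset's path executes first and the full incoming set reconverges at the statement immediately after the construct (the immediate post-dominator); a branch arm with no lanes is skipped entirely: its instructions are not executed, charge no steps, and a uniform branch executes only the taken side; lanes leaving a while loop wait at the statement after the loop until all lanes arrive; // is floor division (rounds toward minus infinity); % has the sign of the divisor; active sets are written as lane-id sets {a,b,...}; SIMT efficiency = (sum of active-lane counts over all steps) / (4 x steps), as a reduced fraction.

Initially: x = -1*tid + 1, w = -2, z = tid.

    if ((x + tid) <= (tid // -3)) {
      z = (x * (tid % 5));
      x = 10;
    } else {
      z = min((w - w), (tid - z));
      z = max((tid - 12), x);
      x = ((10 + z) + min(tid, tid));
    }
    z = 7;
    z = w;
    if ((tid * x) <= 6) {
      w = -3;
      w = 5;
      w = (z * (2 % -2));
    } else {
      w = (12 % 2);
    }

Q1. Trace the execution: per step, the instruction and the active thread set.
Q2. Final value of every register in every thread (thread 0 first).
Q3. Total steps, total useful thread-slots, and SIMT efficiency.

step 0: eval ((x + tid) <= (tid // -3)) {0,1,2,3}
step 1: z <- min((w - w), (tid - z)) {0,1,2,3}
step 2: z <- max((tid - 12), x)      {0,1,2,3}
step 3: x <- ((10 + z) + min(tid, tid)) {0,1,2,3}
step 4: z <- 7                       {0,1,2,3}
step 5: z <- w                       {0,1,2,3}
step 6: eval ((tid * x) <= 6)        {0,1,2,3}
step 7: w <- -3                      {0}
step 8: w <- 5                       {0}
step 9: w <- (z * (2 % -2))          {0}
step 10: w <- (12 % 2)                {1,2,3}

Answer: 11 steps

x: 11,11,11,11
w: 0,0,0,0
z: -2,-2,-2,-2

steps = 11; useful = 34; efficiency = 34/44 = 17/22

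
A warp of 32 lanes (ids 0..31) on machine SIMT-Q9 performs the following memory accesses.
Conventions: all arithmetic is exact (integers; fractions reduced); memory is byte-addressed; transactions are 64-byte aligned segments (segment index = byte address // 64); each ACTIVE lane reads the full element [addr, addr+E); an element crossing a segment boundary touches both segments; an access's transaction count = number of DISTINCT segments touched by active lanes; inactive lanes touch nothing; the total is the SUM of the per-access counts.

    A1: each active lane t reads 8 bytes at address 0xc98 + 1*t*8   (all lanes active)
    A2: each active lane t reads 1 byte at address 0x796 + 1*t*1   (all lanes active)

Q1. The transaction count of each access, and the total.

A1: 5 transactions
A2: 1 transaction

Answer: 5,1; total 6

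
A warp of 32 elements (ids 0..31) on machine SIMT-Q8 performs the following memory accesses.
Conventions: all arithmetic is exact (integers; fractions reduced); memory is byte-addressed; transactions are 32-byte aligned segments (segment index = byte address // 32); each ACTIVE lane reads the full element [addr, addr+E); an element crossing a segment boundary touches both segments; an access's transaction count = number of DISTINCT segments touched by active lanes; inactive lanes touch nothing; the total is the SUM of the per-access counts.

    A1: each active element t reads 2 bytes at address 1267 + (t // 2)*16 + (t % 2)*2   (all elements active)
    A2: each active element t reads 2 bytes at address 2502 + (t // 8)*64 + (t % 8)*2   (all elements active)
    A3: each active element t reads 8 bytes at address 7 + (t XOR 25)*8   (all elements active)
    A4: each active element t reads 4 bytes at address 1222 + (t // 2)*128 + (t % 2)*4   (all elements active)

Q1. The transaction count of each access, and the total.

A1: 9 transactions
A2: 4 transactions
A3: 9 transactions
A4: 16 transactions

Answer: 9,4,9,16; total 38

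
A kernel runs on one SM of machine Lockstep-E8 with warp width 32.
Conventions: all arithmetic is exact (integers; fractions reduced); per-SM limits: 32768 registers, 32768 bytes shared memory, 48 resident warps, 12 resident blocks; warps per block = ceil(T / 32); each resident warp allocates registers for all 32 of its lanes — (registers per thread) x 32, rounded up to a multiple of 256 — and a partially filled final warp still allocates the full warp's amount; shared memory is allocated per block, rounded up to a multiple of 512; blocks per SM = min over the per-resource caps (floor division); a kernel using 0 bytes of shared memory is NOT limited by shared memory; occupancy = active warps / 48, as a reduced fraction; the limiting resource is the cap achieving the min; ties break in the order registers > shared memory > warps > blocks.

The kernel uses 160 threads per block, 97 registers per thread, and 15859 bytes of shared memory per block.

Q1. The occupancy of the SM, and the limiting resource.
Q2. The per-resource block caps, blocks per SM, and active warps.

Answer: occupancy 5/48, limited by registers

registers: 1 block
shared memory: 2 blocks
warps: 9 blocks
blocks: 12 blocks

Answer: 1 block, 5 active warps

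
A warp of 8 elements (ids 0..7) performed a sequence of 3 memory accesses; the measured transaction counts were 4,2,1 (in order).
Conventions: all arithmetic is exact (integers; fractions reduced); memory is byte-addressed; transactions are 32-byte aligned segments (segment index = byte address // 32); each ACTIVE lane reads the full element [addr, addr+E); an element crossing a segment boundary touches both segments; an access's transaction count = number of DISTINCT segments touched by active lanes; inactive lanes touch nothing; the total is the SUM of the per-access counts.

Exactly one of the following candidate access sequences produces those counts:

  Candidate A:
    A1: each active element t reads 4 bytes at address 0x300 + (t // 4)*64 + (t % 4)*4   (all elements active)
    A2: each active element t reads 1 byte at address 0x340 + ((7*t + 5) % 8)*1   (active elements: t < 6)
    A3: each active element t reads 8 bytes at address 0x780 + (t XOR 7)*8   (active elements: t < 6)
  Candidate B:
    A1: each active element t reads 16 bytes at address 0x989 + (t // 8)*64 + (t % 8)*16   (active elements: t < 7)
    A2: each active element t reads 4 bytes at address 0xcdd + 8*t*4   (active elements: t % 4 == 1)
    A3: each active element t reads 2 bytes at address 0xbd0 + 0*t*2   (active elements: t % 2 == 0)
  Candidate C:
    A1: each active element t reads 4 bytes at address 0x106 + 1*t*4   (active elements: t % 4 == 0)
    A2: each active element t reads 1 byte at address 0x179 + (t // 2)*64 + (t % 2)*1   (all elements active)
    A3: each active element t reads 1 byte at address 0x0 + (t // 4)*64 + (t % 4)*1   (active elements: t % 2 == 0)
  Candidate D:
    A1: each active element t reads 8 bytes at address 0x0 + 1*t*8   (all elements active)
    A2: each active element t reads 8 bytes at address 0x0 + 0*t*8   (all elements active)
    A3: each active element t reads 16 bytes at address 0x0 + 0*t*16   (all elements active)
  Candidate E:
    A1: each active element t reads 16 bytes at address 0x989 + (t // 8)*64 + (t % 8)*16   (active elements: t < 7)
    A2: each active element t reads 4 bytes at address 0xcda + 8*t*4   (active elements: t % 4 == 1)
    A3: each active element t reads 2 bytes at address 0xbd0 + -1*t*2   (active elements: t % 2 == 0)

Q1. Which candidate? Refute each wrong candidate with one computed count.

A: A1 gives 2 transactions, not 4
B: A2 gives 4 transactions, not 2
C: A1 gives 1 transaction, not 4
D: A1 gives 2 transactions, not 4
E: all counts match (4,2,1)

Answer: E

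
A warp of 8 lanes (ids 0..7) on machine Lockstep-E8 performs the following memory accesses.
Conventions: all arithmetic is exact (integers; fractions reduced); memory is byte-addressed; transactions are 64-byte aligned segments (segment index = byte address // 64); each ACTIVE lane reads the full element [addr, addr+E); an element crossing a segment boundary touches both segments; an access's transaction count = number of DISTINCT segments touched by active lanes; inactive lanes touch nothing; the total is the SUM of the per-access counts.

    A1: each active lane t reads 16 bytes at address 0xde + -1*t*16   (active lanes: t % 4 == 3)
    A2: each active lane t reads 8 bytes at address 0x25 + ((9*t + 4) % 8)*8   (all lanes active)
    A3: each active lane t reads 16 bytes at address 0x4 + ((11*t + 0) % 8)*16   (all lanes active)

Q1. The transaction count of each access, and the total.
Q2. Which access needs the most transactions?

A1: 2 transactions
A2: 2 transactions
A3: 3 transactions

Answer: 2,2,3; total 7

Answer: A3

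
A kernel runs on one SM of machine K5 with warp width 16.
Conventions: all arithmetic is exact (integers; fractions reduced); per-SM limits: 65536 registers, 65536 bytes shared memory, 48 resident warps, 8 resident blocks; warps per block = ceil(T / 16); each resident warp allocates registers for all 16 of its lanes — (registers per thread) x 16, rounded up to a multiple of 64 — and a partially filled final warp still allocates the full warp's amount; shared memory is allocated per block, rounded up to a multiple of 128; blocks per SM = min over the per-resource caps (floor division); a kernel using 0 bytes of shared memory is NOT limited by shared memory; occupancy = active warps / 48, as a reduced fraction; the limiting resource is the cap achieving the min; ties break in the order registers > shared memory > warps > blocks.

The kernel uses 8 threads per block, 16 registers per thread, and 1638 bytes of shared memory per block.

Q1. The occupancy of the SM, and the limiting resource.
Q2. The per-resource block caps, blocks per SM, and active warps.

Answer: occupancy 1/6, limited by blocks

registers: 256 blocks
shared memory: 39 blocks
warps: 48 blocks
blocks: 8 blocks

Answer: 8 blocks, 8 active warps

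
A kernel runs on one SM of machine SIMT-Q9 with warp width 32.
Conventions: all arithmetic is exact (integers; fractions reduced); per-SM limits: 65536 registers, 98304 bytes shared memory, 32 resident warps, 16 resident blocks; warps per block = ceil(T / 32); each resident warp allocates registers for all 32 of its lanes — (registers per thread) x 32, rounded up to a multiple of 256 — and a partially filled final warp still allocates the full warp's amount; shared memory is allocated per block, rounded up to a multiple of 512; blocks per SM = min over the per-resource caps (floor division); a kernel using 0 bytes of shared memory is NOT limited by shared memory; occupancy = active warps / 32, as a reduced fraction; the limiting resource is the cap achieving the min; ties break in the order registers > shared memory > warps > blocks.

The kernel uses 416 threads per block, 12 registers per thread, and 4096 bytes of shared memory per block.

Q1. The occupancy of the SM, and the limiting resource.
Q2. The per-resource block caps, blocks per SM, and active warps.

Answer: occupancy 13/16, limited by warps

registers: 9 blocks
shared memory: 24 blocks
warps: 2 blocks
blocks: 16 blocks

Answer: 2 blocks, 26 active warps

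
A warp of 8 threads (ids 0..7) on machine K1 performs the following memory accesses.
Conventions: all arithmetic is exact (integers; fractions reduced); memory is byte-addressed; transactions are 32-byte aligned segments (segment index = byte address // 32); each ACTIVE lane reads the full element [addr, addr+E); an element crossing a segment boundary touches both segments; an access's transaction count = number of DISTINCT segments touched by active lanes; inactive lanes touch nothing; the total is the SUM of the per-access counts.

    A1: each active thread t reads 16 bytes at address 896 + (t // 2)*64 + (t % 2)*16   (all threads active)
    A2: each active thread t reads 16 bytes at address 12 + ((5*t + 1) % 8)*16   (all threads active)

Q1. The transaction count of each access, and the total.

A1: 4 transactions
A2: 5 transactions

Answer: 4,5; total 9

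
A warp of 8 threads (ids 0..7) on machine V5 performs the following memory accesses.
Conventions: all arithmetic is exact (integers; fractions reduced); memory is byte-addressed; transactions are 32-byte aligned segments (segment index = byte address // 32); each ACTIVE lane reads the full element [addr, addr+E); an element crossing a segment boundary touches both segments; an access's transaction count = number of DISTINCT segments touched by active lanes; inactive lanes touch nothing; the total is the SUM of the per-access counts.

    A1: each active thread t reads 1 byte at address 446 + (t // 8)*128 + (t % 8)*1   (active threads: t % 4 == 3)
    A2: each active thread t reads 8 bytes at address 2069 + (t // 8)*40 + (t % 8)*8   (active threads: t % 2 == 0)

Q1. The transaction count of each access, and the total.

A1: 1 transaction
A2: 3 transactions

Answer: 1,3; total 4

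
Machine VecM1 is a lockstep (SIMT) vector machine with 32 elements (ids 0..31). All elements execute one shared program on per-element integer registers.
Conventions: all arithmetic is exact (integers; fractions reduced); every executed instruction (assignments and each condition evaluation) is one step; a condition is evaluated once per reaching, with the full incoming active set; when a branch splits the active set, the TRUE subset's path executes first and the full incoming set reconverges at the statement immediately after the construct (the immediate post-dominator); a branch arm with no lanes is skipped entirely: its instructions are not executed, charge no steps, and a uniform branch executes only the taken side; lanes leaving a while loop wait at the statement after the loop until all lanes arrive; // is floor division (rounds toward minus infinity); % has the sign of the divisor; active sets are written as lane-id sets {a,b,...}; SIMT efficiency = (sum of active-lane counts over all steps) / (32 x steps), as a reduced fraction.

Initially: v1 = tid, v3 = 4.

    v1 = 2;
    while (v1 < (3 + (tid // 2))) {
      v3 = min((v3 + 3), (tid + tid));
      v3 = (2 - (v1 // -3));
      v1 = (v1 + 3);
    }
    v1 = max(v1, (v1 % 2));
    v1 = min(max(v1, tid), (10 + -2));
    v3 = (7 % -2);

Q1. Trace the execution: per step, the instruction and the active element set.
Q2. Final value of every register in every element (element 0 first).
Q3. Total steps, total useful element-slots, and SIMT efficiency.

step 0: v1 <- 2                      {0,1,2,3,4,5,6,7,8,9,10,11,12,13,14,15,16,17,18,19,20,21,22,23,24,25,26,27,28,29,30,31}
step 1: eval (v1 < (3 + (tid // 2))) {0,1,2,3,4,5,6,7,8,9,10,11,12,13,14,15,16,17,18,19,20,21,22,23,24,25,26,27,28,29,30,31}
step 2: v3 <- min((v3 + 3), (tid + tid)) {0,1,2,3,4,5,6,7,8,9,10,11,12,13,14,15,16,17,18,19,20,21,22,23,24,25,26,27,28,29,30,31}
step 3: v3 <- (2 - (v1 // -3))       {0,1,2,3,4,5,6,7,8,9,10,11,12,13,14,15,16,17,18,19,20,21,22,23,24,25,26,27,28,29,30,31}
step 4: v1 <- (v1 + 3)               {0,1,2,3,4,5,6,7,8,9,10,11,12,13,14,15,16,17,18,19,20,21,22,23,24,25,26,27,28,29,30,31}
step 5: eval (v1 < (3 + (tid // 2))) {0,1,2,3,4,5,6,7,8,9,10,11,12,13,14,15,16,17,18,19,20,21,22,23,24,25,26,27,28,29,30,31}
step 6: v3 <- min((v3 + 3), (tid + tid)) {6,7,8,9,10,11,12,13,14,15,16,17,18,19,20,21,22,23,24,25,26,27,28,29,30,31}
step 7: v3 <- (2 - (v1 // -3))       {6,7,8,9,10,11,12,13,14,15,16,17,18,19,20,21,22,23,24,25,26,27,28,29,30,31}
step 8: v1 <- (v1 + 3)               {6,7,8,9,10,11,12,13,14,15,16,17,18,19,20,21,22,23,24,25,26,27,28,29,30,31}
step 9: eval (v1 < (3 + (tid // 2))) {6,7,8,9,10,11,12,13,14,15,16,17,18,19,20,21,22,23,24,25,26,27,28,29,30,31}
step 10: v3 <- min((v3 + 3), (tid + tid)) {12,13,14,15,16,17,18,19,20,21,22,23,24,25,26,27,28,29,30,31}
step 11: v3 <- (2 - (v1 // -3))       {12,13,14,15,16,17,18,19,20,21,22,23,24,25,26,27,28,29,30,31}
step 12: v1 <- (v1 + 3)               {12,13,14,15,16,17,18,19,20,21,22,23,24,25,26,27,28,29,30,31}
step 13: eval (v1 < (3 + (tid // 2))) {12,13,14,15,16,17,18,19,20,21,22,23,24,25,26,27,28,29,30,31}
step 14: v3 <- min((v3 + 3), (tid + tid)) {18,19,20,21,22,23,24,25,26,27,28,29,30,31}
step 15: v3 <- (2 - (v1 // -3))       {18,19,20,21,22,23,24,25,26,27,28,29,30,31}
step 16: v1 <- (v1 + 3)               {18,19,20,21,22,23,24,25,26,27,28,29,30,31}
step 17: eval (v1 < (3 + (tid // 2))) {18,19,20,21,22,23,24,25,26,27,28,29,30,31}
step 18: v3 <- min((v3 + 3), (tid + tid)) {24,25,26,27,28,29,30,31}
step 19: v3 <- (2 - (v1 // -3))       {24,25,26,27,28,29,30,31}
step 20: v1 <- (v1 + 3)               {24,25,26,27,28,29,30,31}
step 21: eval (v1 < (3 + (tid // 2))) {24,25,26,27,28,29,30,31}
step 22: v3 <- min((v3 + 3), (tid + tid)) {30,31}
step 23: v3 <- (2 - (v1 // -3))       {30,31}
step 24: v1 <- (v1 + 3)               {30,31}
step 25: eval (v1 < (3 + (tid // 2))) {30,31}
step 26: v1 <- max(v1, (v1 % 2))      {0,1,2,3,4,5,6,7,8,9,10,11,12,13,14,15,16,17,18,19,20,21,22,23,24,25,26,27,28,29,30,31}
step 27: v1 <- min(max(v1, tid), (10 + -2)) {0,1,2,3,4,5,6,7,8,9,10,11,12,13,14,15,16,17,18,19,20,21,22,23,24,25,26,27,28,29,30,31}
step 28: v3 <- (7 % -2)               {0,1,2,3,4,5,6,7,8,9,10,11,12,13,14,15,16,17,18,19,20,21,22,23,24,25,26,27,28,29,30,31}

Answer: 29 steps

v1: 5,5,5,5,5,5,8,8,8,8,8,8,8,8,8,8,8,8,8,8,8,8,8,8,8,8,8,8,8,8,8,8
v3: -1,-1,-1,-1,-1,-1,-1,-1,-1,-1,-1,-1,-1,-1,-1,-1,-1,-1,-1,-1,-1,-1,-1,-1,-1,-1,-1,-1,-1,-1,-1,-1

steps = 29; useful = 568; efficiency = 568/928 = 71/116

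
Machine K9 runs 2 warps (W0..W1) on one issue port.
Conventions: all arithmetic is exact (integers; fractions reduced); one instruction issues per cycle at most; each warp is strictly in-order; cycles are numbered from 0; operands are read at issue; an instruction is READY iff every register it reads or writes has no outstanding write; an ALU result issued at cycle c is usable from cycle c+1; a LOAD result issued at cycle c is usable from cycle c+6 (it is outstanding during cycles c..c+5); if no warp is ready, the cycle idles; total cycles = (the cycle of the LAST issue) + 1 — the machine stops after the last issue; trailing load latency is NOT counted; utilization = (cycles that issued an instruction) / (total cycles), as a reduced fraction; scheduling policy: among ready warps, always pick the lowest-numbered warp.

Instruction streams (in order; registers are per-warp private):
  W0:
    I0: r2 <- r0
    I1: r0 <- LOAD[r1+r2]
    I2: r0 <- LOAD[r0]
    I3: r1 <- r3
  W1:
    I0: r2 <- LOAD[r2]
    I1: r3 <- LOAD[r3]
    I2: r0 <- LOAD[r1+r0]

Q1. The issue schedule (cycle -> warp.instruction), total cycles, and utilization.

cycle 0: W0.I0
cycle 1: W0.I1
cycle 2: W1.I0
cycle 3: W1.I1
cycle 4: W1.I2
cycle 5: idle
cycle 6: idle
cycle 7: W0.I2
cycle 8: W0.I3

Answer: 9 cycles, utilization 7/9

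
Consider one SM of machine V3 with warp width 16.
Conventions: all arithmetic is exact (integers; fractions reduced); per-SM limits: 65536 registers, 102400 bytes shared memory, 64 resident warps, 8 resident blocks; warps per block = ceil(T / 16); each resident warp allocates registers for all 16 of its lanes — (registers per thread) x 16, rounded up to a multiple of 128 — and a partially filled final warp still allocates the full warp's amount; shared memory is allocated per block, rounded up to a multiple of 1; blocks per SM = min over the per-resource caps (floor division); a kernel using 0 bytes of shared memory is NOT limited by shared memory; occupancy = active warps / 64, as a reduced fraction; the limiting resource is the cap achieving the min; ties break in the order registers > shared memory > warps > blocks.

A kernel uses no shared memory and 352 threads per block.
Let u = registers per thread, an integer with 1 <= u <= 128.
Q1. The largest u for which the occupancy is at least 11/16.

Answer: u = 88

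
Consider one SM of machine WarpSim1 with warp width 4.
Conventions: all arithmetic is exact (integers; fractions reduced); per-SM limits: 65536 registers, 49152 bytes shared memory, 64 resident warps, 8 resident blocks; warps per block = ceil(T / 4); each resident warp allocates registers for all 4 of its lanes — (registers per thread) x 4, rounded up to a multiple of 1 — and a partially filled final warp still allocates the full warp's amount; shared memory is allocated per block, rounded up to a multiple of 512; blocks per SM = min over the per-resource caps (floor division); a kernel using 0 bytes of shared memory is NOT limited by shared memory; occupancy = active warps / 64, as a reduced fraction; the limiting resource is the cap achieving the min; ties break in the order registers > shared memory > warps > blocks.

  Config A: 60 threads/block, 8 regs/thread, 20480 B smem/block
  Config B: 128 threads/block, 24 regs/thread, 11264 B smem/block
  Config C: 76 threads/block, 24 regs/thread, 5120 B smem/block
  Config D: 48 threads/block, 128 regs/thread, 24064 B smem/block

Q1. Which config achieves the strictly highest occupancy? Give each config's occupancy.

occupancies: A 15/32, B 1, C 57/64, D 3/8

Answer: B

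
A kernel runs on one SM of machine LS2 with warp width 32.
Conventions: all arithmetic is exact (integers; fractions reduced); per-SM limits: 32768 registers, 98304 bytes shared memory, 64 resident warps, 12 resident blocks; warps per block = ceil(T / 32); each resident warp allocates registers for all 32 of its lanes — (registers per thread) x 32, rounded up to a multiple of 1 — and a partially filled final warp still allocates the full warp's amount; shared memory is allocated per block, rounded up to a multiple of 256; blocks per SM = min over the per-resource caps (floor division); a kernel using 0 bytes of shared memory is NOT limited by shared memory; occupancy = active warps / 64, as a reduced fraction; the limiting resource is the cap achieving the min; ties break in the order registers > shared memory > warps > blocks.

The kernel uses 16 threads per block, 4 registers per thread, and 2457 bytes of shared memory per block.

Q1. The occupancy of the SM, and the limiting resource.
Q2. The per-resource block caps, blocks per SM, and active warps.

Answer: occupancy 3/16, limited by blocks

registers: 256 blocks
shared memory: 38 blocks
warps: 64 blocks
blocks: 12 blocks

Answer: 12 blocks, 12 active warps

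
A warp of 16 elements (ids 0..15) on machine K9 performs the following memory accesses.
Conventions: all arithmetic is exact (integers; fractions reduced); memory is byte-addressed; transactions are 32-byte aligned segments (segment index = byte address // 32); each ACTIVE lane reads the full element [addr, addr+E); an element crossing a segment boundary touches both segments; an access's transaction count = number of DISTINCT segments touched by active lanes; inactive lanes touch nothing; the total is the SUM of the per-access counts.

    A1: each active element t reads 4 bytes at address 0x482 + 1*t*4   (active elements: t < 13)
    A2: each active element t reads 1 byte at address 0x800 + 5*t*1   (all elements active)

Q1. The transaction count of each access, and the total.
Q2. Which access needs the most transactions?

A1: 2 transactions
A2: 3 transactions

Answer: 2,3; total 5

Answer: A2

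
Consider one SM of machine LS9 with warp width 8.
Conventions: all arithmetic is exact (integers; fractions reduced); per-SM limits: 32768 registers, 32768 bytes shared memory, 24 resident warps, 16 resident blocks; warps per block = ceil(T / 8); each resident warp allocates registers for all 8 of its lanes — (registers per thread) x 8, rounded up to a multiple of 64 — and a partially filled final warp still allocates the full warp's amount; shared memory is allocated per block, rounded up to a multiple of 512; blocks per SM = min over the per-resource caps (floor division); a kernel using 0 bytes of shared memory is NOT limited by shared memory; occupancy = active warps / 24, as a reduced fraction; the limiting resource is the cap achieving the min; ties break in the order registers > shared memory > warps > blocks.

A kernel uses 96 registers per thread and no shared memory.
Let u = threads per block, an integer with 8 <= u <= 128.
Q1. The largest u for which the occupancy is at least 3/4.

Answer: u = 96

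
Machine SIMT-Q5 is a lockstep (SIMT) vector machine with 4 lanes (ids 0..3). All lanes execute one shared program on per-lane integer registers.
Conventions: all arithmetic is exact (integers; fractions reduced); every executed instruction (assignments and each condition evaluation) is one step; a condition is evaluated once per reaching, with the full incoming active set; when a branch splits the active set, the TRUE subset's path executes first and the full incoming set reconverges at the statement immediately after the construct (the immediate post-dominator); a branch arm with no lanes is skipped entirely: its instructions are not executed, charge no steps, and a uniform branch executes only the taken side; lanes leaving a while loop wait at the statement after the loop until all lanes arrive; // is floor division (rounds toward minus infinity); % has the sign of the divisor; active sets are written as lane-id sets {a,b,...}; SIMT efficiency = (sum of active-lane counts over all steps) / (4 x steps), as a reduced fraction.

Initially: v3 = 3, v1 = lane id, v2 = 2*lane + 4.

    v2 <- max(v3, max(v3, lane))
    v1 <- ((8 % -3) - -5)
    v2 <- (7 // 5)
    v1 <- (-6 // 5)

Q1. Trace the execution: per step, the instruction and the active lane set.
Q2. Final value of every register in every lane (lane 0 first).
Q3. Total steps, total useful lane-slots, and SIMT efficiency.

step 0: v2 <- max(v3, max(v3, lane)) {0,1,2,3}
step 1: v1 <- ((8 % -3) - -5)        {0,1,2,3}
step 2: v2 <- (7 // 5)               {0,1,2,3}
step 3: v1 <- (-6 // 5)              {0,1,2,3}

Answer: 4 steps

v3: 3,3,3,3
v1: -2,-2,-2,-2
v2: 1,1,1,1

steps = 4; useful = 16; efficiency = 16/16 = 1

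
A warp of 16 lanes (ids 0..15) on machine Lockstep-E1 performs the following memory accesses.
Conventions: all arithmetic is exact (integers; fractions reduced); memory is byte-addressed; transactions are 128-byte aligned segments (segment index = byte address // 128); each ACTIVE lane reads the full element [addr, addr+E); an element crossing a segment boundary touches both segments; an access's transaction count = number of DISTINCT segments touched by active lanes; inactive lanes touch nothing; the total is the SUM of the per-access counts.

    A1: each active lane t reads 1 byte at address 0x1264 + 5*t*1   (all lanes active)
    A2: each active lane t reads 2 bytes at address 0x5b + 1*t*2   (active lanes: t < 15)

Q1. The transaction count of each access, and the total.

A1: 2 transactions
A2: 1 transaction

Answer: 2,1; total 3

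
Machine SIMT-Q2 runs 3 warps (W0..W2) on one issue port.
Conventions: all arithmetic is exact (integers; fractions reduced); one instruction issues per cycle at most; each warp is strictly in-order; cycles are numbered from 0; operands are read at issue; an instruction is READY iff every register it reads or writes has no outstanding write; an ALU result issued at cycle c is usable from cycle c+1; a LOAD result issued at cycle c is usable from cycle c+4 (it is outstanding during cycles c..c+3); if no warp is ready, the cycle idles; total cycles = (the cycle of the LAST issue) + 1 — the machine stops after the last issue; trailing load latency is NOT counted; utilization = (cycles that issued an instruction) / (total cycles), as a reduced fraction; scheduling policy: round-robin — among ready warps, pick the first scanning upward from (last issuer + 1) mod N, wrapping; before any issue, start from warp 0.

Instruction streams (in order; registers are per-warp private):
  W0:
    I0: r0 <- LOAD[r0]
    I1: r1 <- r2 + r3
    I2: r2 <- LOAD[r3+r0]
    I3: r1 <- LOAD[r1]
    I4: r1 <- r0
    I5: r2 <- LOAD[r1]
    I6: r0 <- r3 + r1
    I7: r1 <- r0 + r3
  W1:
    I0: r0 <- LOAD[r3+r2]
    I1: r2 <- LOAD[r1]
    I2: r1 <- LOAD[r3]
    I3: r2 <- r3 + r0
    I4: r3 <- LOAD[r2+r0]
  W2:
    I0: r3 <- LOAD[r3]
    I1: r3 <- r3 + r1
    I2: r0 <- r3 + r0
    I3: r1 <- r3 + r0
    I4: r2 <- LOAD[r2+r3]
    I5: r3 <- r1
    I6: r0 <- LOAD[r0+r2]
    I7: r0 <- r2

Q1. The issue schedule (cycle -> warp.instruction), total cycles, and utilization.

cycle 0: W0.I0
cycle 1: W1.I0
cycle 2: W2.I0
cycle 3: W0.I1
cycle 4: W1.I1
cycle 5: W0.I2
cycle 6: W1.I2
cycle 7: W2.I1
cycle 8: W0.I3
cycle 9: W1.I3
cycle 10: W2.I2
cycle 11: W1.I4
cycle 12: W2.I3
cycle 13: W0.I4
cycle 14: W2.I4
cycle 15: W0.I5
cycle 16: W2.I5
cycle 17: W0.I6
cycle 18: W2.I6
cycle 19: W0.I7
cycle 20: idle
cycle 21: idle
cycle 22: W2.I7

Answer: 23 cycles, utilization 21/23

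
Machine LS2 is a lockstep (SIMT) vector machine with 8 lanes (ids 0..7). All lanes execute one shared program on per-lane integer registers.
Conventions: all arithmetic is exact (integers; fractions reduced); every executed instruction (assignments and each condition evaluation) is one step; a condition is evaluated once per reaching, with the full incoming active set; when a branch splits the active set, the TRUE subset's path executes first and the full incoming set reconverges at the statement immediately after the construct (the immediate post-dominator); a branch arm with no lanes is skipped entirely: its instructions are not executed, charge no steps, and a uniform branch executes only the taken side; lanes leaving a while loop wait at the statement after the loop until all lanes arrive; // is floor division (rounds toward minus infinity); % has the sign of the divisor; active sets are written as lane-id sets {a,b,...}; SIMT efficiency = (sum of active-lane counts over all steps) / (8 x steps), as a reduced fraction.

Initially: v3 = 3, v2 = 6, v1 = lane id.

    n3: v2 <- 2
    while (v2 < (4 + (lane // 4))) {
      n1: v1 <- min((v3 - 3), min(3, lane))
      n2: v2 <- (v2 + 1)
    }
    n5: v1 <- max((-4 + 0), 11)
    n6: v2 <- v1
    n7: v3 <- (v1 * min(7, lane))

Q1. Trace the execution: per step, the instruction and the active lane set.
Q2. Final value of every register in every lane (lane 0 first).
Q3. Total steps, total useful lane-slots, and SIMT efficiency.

step 0: v2 <- 2                      {0,1,2,3,4,5,6,7}
step 1: eval (v2 < (4 + (lane // 4))) {0,1,2,3,4,5,6,7}
step 2: v1 <- min((v3 - 3), min(3, lane)) {0,1,2,3,4,5,6,7}
step 3: v2 <- (v2 + 1)               {0,1,2,3,4,5,6,7}
step 4: eval (v2 < (4 + (lane // 4))) {0,1,2,3,4,5,6,7}
step 5: v1 <- min((v3 - 3), min(3, lane)) {0,1,2,3,4,5,6,7}
step 6: v2 <- (v2 + 1)               {0,1,2,3,4,5,6,7}
step 7: eval (v2 < (4 + (lane // 4))) {0,1,2,3,4,5,6,7}
step 8: v1 <- min((v3 - 3), min(3, lane)) {4,5,6,7}
step 9: v2 <- (v2 + 1)               {4,5,6,7}
step 10: eval (v2 < (4 + (lane // 4))) {4,5,6,7}
step 11: v1 <- max((-4 + 0), 11)      {0,1,2,3,4,5,6,7}
step 12: v2 <- v1                     {0,1,2,3,4,5,6,7}
step 13: v3 <- (v1 * min(7, lane))    {0,1,2,3,4,5,6,7}

Answer: 14 steps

v3: 0,11,22,33,44,55,66,77
v2: 11,11,11,11,11,11,11,11
v1: 11,11,11,11,11,11,11,11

steps = 14; useful = 100; efficiency = 100/112 = 25/28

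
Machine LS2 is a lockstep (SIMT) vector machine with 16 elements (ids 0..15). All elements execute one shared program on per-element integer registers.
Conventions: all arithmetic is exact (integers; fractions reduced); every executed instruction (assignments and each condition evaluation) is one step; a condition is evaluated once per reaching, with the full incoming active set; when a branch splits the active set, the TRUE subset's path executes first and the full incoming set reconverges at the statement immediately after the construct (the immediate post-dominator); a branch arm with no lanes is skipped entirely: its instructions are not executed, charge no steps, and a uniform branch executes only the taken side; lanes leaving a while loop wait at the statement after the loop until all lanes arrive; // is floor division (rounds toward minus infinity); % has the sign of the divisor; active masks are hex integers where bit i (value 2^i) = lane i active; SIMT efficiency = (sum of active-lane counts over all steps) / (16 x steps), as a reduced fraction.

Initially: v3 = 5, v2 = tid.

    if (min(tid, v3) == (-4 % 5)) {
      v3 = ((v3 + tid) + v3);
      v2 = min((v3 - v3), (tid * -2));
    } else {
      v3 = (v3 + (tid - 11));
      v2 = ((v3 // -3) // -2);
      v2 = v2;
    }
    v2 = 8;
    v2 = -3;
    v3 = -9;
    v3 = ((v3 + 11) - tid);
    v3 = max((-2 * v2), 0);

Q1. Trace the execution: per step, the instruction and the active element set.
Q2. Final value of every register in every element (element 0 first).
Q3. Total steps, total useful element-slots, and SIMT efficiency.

step 0: eval (min(tid, v3) == (-4 % 5)) 0xffff
step 1: v3 <- ((v3 + tid) + v3)      0x0002
step 2: v2 <- min((v3 - v3), (tid * -2)) 0x0002
step 3: v3 <- (v3 + (tid - 11))      0xfffd
step 4: v2 <- ((v3 // -3) // -2)     0xfffd
step 5: v2 <- v2                     0xfffd
step 6: v2 <- 8                      0xffff
step 7: v2 <- -3                     0xffff
step 8: v3 <- -9                     0xffff
step 9: v3 <- ((v3 + 11) - tid)      0xffff
step 10: v3 <- max((-2 * v2), 0)      0xffff

Answer: 11 steps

v3: 6,6,6,6,6,6,6,6,6,6,6,6,6,6,6,6
v2: -3,-3,-3,-3,-3,-3,-3,-3,-3,-3,-3,-3,-3,-3,-3,-3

steps = 11; useful = 143; efficiency = 143/176 = 13/16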